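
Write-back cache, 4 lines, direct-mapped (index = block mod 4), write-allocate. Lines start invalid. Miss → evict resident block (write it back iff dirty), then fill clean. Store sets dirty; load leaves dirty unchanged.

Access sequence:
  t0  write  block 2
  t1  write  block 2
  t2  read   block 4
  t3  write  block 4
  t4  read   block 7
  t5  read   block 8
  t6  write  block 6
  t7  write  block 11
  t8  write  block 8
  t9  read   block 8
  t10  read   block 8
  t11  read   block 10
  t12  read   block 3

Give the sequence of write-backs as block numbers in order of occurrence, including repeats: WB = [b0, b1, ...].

0: W B2 -> L2 miss  d=D]
1: W B2 -> L2 hit  d=D]
2: R B4 -> L0 miss  d=-]
3: W B4 -> L0 hit  d=D]
4: R B7 -> L3 miss  d=-]
5: R B8 -> L0 miss wb->B4  d=-]
6: W B6 -> L2 miss wb->B2  d=D]
7: W B11 -> L3 miss  d=D]
8: W B8 -> L0 hit  d=D]
9: R B8 -> L0 hit  d=D]
10: R B8 -> L0 hit  d=D]
11: R B10 -> L2 miss wb->B6  d=-]
12: R B3 -> L3 miss wb->B11  d=-]

WB = [4, 2, 6, 11]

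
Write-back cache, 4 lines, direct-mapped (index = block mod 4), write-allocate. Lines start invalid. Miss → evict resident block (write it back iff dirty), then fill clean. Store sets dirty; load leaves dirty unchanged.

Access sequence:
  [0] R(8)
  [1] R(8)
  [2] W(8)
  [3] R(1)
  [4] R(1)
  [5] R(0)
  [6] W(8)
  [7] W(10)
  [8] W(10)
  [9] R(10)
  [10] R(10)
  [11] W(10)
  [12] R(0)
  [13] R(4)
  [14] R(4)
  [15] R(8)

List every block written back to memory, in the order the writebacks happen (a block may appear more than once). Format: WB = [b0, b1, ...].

WB = [8, 8]

0: R B8 -> L0 miss  d=-]
1: R B8 -> L0 hit  d=-]
2: W B8 -> L0 hit  d=D]
3: R B1 -> L1 miss  d=-]
4: R B1 -> L1 hit  d=-]
5: R B0 -> L0 miss wb->B8  d=-]
6: W B8 -> L0 miss  d=D]
7: W B10 -> L2 miss  d=D]
8: W B10 -> L2 hit  d=D]
9: R B10 -> L2 hit  d=D]
10: R B10 -> L2 hit  d=D]
11: W B10 -> L2 hit  d=D]
12: R B0 -> L0 miss wb->B8  d=-]
13: R B4 -> L0 miss  d=-]
14: R B4 -> L0 hit  d=-]
15: R B8 -> L0 miss  d=-]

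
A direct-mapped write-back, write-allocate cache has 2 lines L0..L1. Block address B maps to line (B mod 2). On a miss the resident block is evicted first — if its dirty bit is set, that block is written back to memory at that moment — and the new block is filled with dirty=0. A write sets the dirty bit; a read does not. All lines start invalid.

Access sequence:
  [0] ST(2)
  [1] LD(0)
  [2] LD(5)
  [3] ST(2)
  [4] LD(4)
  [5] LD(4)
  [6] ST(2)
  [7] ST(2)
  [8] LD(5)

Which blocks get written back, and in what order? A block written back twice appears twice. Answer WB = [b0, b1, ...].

0: W B2 → L0 miss [D]
1: R B0 → L0 miss wb→B2 [-]
2: R B5 → L1 miss [-]
3: W B2 → L0 miss [D]
4: R B4 → L0 miss wb→B2 [-]
5: R B4 → L0 hit [-]
6: W B2 → L0 miss [D]
7: W B2 → L0 hit [D]
8: R B5 → L1 hit [-]

WB = [2, 2]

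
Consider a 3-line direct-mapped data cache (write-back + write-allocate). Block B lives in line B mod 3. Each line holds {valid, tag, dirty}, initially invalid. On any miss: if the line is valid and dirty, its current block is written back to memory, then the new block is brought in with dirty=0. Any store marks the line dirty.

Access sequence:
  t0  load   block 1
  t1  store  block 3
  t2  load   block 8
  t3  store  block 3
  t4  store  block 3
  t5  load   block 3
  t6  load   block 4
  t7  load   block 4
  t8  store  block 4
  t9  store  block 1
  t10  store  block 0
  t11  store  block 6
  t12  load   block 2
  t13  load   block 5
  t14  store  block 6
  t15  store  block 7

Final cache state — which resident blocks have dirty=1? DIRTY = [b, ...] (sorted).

DIRTY = [6, 7]

0: R B1 -> L1 miss  d=-]
1: W B3 -> L0 miss  d=D]
2: R B8 -> L2 miss  d=-]
3: W B3 -> L0 hit  d=D]
4: W B3 -> L0 hit  d=D]
5: R B3 -> L0 hit  d=D]
6: R B4 -> L1 miss  d=-]
7: R B4 -> L1 hit  d=-]
8: W B4 -> L1 hit  d=D]
9: W B1 -> L1 miss wb->B4  d=D]
10: W B0 -> L0 miss wb->B3  d=D]
11: W B6 -> L0 miss wb->B0  d=D]
12: R B2 -> L2 miss  d=-]
13: R B5 -> L2 miss  d=-]
14: W B6 -> L0 hit  d=D]
15: W B7 -> L1 miss wb->B1  d=D]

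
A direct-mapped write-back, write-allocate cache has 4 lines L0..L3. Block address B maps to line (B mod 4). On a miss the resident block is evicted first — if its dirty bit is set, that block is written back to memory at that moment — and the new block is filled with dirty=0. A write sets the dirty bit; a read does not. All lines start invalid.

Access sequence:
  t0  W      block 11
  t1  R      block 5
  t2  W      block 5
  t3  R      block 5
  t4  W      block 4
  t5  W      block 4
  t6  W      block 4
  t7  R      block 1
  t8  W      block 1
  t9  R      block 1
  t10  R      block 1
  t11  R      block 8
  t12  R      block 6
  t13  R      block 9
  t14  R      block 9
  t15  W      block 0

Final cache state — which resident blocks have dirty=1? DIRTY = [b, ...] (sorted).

DIRTY = [0, 11]

0: W B11 → L3 miss [D]
1: R B5 → L1 miss [-]
2: W B5 → L1 hit [D]
3: R B5 → L1 hit [D]
4: W B4 → L0 miss [D]
5: W B4 → L0 hit [D]
6: W B4 → L0 hit [D]
7: R B1 → L1 miss wb→B5 [-]
8: W B1 → L1 hit [D]
9: R B1 → L1 hit [D]
10: R B1 → L1 hit [D]
11: R B8 → L0 miss wb→B4 [-]
12: R B6 → L2 miss [-]
13: R B9 → L1 miss wb→B1 [-]
14: R B9 → L1 hit [-]
15: W B0 → L0 miss [D]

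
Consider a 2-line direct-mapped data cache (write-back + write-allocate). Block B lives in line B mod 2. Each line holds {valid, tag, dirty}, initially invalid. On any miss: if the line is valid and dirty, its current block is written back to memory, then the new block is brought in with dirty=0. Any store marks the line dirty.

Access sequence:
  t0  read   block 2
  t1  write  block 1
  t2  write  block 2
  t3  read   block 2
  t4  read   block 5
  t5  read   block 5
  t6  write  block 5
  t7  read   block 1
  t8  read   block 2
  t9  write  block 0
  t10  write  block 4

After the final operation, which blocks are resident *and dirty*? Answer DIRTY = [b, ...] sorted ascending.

  0 | R B2 → L0 miss [-]
  1 | W B1 → L1 miss [D]
  2 | W B2 → L0 hit [D]
  3 | R B2 → L0 hit [D]
  4 | R B5 → L1 miss wb→B1 [-]
  5 | R B5 → L1 hit [-]
  6 | W B5 → L1 hit [D]
  7 | R B1 → L1 miss wb→B5 [-]
  8 | R B2 → L0 hit [D]
  9 | W B0 → L0 miss wb→B2 [D]
  10 | W B4 → L0 miss wb→B0 [D]

DIRTY = [4]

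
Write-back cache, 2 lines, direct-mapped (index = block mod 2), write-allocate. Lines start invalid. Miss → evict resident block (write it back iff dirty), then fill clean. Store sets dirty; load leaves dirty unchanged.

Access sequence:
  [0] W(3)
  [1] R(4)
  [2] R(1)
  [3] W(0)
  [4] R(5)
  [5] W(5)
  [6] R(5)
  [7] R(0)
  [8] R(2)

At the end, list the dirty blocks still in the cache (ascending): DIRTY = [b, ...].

0: W B3 -> L1 miss  d=D]
1: R B4 -> L0 miss  d=-]
2: R B1 -> L1 miss wb->B3  d=-]
3: W B0 -> L0 miss  d=D]
4: R B5 -> L1 miss  d=-]
5: W B5 -> L1 hit  d=D]
6: R B5 -> L1 hit  d=D]
7: R B0 -> L0 hit  d=D]
8: R B2 -> L0 miss wb->B0  d=-]

DIRTY = [5]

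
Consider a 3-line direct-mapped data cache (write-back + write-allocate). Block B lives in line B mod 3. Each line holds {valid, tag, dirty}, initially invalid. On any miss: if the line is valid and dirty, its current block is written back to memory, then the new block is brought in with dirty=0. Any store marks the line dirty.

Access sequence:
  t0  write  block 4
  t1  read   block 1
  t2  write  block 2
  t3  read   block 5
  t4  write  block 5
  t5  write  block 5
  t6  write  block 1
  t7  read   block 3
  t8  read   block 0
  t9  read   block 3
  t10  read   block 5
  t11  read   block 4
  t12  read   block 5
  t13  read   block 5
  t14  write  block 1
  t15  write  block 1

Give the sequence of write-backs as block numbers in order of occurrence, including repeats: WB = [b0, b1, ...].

WB = [4, 2, 1]

0: W B4 → L1 miss [D]
1: R B1 → L1 miss wb→B4 [-]
2: W B2 → L2 miss [D]
3: R B5 → L2 miss wb→B2 [-]
4: W B5 → L2 hit [D]
5: W B5 → L2 hit [D]
6: W B1 → L1 hit [D]
7: R B3 → L0 miss [-]
8: R B0 → L0 miss [-]
9: R B3 → L0 miss [-]
10: R B5 → L2 hit [D]
11: R B4 → L1 miss wb→B1 [-]
12: R B5 → L2 hit [D]
13: R B5 → L2 hit [D]
14: W B1 → L1 miss [D]
15: W B1 → L1 hit [D]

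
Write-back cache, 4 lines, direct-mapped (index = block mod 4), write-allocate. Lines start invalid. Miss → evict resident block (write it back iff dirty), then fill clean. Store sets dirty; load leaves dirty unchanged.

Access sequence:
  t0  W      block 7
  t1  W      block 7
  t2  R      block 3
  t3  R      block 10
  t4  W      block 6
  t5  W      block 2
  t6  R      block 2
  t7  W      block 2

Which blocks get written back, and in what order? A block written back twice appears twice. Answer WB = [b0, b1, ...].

WB = [7, 6]

0: W B7 → L3 miss [D]
1: W B7 → L3 hit [D]
2: R B3 → L3 miss wb→B7 [-]
3: R B10 → L2 miss [-]
4: W B6 → L2 miss [D]
5: W B2 → L2 miss wb→B6 [D]
6: R B2 → L2 hit [D]
7: W B2 → L2 hit [D]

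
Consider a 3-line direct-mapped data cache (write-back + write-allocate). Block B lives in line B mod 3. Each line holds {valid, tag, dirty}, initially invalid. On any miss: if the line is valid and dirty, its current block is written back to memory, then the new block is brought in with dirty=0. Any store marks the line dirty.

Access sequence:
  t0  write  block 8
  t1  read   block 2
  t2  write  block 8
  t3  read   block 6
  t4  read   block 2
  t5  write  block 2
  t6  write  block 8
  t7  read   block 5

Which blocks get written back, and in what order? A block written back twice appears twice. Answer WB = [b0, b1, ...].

WB = [8, 8, 2, 8]

0: W B8 → L2 miss [D]
1: R B2 → L2 miss wb→B8 [-]
2: W B8 → L2 miss [D]
3: R B6 → L0 miss [-]
4: R B2 → L2 miss wb→B8 [-]
5: W B2 → L2 hit [D]
6: W B8 → L2 miss wb→B2 [D]
7: R B5 → L2 miss wb→B8 [-]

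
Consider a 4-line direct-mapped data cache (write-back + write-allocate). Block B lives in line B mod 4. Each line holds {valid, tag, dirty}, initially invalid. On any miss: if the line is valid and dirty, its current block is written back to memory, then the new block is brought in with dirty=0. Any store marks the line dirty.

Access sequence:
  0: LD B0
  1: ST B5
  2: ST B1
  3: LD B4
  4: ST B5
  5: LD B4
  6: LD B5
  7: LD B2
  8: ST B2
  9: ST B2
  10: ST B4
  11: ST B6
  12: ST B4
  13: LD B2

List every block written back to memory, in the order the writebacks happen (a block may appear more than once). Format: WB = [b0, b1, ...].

0: R B0 -> L0 miss  d=-]
1: W B5 -> L1 miss  d=D]
2: W B1 -> L1 miss wb->B5  d=D]
3: R B4 -> L0 miss  d=-]
4: W B5 -> L1 miss wb->B1  d=D]
5: R B4 -> L0 hit  d=-]
6: R B5 -> L1 hit  d=D]
7: R B2 -> L2 miss  d=-]
8: W B2 -> L2 hit  d=D]
9: W B2 -> L2 hit  d=D]
10: W B4 -> L0 hit  d=D]
11: W B6 -> L2 miss wb->B2  d=D]
12: W B4 -> L0 hit  d=D]
13: R B2 -> L2 miss wb->B6  d=-]

WB = [5, 1, 2, 6]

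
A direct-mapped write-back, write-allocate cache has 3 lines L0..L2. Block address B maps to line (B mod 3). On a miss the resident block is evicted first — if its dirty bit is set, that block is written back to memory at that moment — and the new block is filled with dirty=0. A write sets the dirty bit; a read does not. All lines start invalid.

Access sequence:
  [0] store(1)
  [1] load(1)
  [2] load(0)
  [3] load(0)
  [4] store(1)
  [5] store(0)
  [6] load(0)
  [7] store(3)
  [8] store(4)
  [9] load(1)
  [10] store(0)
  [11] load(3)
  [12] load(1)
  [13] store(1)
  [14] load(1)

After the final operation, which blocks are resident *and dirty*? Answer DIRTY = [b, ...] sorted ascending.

0: W B1 → L1 miss [D]
1: R B1 → L1 hit [D]
2: R B0 → L0 miss [-]
3: R B0 → L0 hit [-]
4: W B1 → L1 hit [D]
5: W B0 → L0 hit [D]
6: R B0 → L0 hit [D]
7: W B3 → L0 miss wb→B0 [D]
8: W B4 → L1 miss wb→B1 [D]
9: R B1 → L1 miss wb→B4 [-]
10: W B0 → L0 miss wb→B3 [D]
11: R B3 → L0 miss wb→B0 [-]
12: R B1 → L1 hit [-]
13: W B1 → L1 hit [D]
14: R B1 → L1 hit [D]

DIRTY = [1]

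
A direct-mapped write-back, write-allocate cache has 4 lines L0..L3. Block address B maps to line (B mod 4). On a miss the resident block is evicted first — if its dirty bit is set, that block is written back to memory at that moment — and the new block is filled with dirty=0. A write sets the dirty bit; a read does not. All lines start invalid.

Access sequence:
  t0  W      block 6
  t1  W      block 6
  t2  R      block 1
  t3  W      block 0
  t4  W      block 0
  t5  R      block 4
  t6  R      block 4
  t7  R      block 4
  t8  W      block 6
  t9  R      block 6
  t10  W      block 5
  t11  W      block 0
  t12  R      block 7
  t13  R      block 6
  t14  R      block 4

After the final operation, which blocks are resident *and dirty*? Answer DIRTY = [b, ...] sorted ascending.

  0 | W B6 → L2 miss [D]
  1 | W B6 → L2 hit [D]
  2 | R B1 → L1 miss [-]
  3 | W B0 → L0 miss [D]
  4 | W B0 → L0 hit [D]
  5 | R B4 → L0 miss wb→B0 [-]
  6 | R B4 → L0 hit [-]
  7 | R B4 → L0 hit [-]
  8 | W B6 → L2 hit [D]
  9 | R B6 → L2 hit [D]
  10 | W B5 → L1 miss [D]
  11 | W B0 → L0 miss [D]
  12 | R B7 → L3 miss [-]
  13 | R B6 → L2 hit [D]
  14 | R B4 → L0 miss wb→B0 [-]

DIRTY = [5, 6]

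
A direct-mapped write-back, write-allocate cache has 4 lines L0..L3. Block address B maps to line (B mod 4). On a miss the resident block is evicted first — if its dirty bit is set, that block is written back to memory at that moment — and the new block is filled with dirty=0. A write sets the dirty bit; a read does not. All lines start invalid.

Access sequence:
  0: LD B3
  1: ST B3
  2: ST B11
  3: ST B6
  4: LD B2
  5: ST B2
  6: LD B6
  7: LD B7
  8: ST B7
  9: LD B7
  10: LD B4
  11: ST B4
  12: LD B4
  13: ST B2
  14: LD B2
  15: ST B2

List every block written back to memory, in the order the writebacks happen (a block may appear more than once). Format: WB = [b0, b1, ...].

WB = [3, 6, 2, 11]

0: R B3 -> L3 miss  d=-]
1: W B3 -> L3 hit  d=D]
2: W B11 -> L3 miss wb->B3  d=D]
3: W B6 -> L2 miss  d=D]
4: R B2 -> L2 miss wb->B6  d=-]
5: W B2 -> L2 hit  d=D]
6: R B6 -> L2 miss wb->B2  d=-]
7: R B7 -> L3 miss wb->B11  d=-]
8: W B7 -> L3 hit  d=D]
9: R B7 -> L3 hit  d=D]
10: R B4 -> L0 miss  d=-]
11: W B4 -> L0 hit  d=D]
12: R B4 -> L0 hit  d=D]
13: W B2 -> L2 miss  d=D]
14: R B2 -> L2 hit  d=D]
15: W B2 -> L2 hit  d=D]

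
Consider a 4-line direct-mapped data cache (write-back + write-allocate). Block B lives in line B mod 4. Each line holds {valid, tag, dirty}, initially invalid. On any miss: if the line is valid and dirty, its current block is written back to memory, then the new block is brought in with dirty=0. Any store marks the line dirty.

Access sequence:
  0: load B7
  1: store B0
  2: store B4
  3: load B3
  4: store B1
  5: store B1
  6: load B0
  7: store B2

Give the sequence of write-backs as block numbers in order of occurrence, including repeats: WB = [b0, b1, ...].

WB = [0, 4]

0: R B7 → L3 miss [-]
1: W B0 → L0 miss [D]
2: W B4 → L0 miss wb→B0 [D]
3: R B3 → L3 miss [-]
4: W B1 → L1 miss [D]
5: W B1 → L1 hit [D]
6: R B0 → L0 miss wb→B4 [-]
7: W B2 → L2 miss [D]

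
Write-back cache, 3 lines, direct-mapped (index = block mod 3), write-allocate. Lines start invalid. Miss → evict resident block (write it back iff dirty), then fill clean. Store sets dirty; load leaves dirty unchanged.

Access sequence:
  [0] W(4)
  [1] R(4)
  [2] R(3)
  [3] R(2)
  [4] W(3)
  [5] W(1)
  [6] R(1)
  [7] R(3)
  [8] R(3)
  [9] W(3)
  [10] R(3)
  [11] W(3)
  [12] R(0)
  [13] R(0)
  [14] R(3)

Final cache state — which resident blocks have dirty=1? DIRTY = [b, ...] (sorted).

0: W B4 → L1 miss [D]
1: R B4 → L1 hit [D]
2: R B3 → L0 miss [-]
3: R B2 → L2 miss [-]
4: W B3 → L0 hit [D]
5: W B1 → L1 miss wb→B4 [D]
6: R B1 → L1 hit [D]
7: R B3 → L0 hit [D]
8: R B3 → L0 hit [D]
9: W B3 → L0 hit [D]
10: R B3 → L0 hit [D]
11: W B3 → L0 hit [D]
12: R B0 → L0 miss wb→B3 [-]
13: R B0 → L0 hit [-]
14: R B3 → L0 miss [-]

DIRTY = [1]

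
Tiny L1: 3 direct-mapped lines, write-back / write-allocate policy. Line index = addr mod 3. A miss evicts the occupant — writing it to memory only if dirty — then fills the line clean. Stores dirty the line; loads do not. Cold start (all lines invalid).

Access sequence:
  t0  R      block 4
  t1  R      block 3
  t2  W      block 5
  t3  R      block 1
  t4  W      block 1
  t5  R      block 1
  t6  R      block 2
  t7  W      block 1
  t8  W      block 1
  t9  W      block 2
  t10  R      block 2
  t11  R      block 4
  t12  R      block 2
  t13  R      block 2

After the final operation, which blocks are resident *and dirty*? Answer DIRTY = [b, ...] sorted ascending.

0: R B4 -> L1 miss  d=-]
1: R B3 -> L0 miss  d=-]
2: W B5 -> L2 miss  d=D]
3: R B1 -> L1 miss  d=-]
4: W B1 -> L1 hit  d=D]
5: R B1 -> L1 hit  d=D]
6: R B2 -> L2 miss wb->B5  d=-]
7: W B1 -> L1 hit  d=D]
8: W B1 -> L1 hit  d=D]
9: W B2 -> L2 hit  d=D]
10: R B2 -> L2 hit  d=D]
11: R B4 -> L1 miss wb->B1  d=-]
12: R B2 -> L2 hit  d=D]
13: R B2 -> L2 hit  d=D]

DIRTY = [2]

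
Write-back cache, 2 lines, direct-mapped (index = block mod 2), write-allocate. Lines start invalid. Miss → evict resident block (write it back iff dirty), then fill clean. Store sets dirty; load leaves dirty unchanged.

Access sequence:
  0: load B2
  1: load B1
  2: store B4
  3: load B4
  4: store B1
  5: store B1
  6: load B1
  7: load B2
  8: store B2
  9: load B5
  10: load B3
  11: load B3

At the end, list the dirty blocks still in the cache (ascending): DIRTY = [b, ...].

0: R B2 -> L0 miss  d=-]
1: R B1 -> L1 miss  d=-]
2: W B4 -> L0 miss  d=D]
3: R B4 -> L0 hit  d=D]
4: W B1 -> L1 hit  d=D]
5: W B1 -> L1 hit  d=D]
6: R B1 -> L1 hit  d=D]
7: R B2 -> L0 miss wb->B4  d=-]
8: W B2 -> L0 hit  d=D]
9: R B5 -> L1 miss wb->B1  d=-]
10: R B3 -> L1 miss  d=-]
11: R B3 -> L1 hit  d=-]

DIRTY = [2]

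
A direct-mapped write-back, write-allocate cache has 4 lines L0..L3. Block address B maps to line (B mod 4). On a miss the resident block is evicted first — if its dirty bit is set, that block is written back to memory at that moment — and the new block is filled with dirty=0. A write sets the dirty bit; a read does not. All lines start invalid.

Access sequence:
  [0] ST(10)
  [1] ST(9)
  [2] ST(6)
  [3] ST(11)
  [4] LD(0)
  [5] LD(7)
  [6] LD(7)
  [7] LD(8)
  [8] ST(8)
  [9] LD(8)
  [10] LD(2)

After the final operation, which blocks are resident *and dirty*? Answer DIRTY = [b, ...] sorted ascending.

0: W B10 -> L2 miss  d=D]
1: W B9 -> L1 miss  d=D]
2: W B6 -> L2 miss wb->B10  d=D]
3: W B11 -> L3 miss  d=D]
4: R B0 -> L0 miss  d=-]
5: R B7 -> L3 miss wb->B11  d=-]
6: R B7 -> L3 hit  d=-]
7: R B8 -> L0 miss  d=-]
8: W B8 -> L0 hit  d=D]
9: R B8 -> L0 hit  d=D]
10: R B2 -> L2 miss wb->B6  d=-]

DIRTY = [8, 9]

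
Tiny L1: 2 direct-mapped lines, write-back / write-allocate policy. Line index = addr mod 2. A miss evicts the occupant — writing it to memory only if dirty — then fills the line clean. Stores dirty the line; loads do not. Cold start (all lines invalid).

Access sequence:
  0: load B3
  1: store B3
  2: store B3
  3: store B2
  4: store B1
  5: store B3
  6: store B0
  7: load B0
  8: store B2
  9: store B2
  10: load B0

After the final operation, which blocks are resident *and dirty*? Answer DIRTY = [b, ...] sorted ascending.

  0 | R B3 → L1 miss [-]
  1 | W B3 → L1 hit [D]
  2 | W B3 → L1 hit [D]
  3 | W B2 → L0 miss [D]
  4 | W B1 → L1 miss wb→B3 [D]
  5 | W B3 → L1 miss wb→B1 [D]
  6 | W B0 → L0 miss wb→B2 [D]
  7 | R B0 → L0 hit [D]
  8 | W B2 → L0 miss wb→B0 [D]
  9 | W B2 → L0 hit [D]
  10 | R B0 → L0 miss wb→B2 [-]

DIRTY = [3]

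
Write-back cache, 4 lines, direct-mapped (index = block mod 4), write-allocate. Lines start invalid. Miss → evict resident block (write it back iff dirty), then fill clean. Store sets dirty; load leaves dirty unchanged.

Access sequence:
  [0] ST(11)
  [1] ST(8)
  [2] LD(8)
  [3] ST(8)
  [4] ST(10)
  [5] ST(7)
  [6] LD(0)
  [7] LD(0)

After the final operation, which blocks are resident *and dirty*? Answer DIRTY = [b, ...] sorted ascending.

DIRTY = [7, 10]

  0 | W B11 → L3 miss [D]
  1 | W B8 → L0 miss [D]
  2 | R B8 → L0 hit [D]
  3 | W B8 → L0 hit [D]
  4 | W B10 → L2 miss [D]
  5 | W B7 → L3 miss wb→B11 [D]
  6 | R B0 → L0 miss wb→B8 [-]
  7 | R B0 → L0 hit [-]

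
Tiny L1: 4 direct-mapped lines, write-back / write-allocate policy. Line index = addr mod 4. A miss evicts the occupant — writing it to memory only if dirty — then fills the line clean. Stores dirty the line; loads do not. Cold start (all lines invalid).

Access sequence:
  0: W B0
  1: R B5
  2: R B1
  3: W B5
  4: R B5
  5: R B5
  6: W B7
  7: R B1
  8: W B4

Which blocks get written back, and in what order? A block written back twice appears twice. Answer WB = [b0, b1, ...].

WB = [5, 0]

0: W B0 → L0 miss [D]
1: R B5 → L1 miss [-]
2: R B1 → L1 miss [-]
3: W B5 → L1 miss [D]
4: R B5 → L1 hit [D]
5: R B5 → L1 hit [D]
6: W B7 → L3 miss [D]
7: R B1 → L1 miss wb→B5 [-]
8: W B4 → L0 miss wb→B0 [D]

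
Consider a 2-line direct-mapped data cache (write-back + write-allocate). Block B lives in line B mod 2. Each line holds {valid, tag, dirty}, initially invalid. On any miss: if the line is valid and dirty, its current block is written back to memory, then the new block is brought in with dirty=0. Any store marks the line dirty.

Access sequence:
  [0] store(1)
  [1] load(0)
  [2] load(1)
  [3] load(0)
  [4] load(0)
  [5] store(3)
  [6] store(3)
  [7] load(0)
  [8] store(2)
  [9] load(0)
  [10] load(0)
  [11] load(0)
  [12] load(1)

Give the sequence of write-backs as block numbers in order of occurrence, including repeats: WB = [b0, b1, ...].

WB = [1, 2, 3]

0: W B1 -> L1 miss  d=D]
1: R B0 -> L0 miss  d=-]
2: R B1 -> L1 hit  d=D]
3: R B0 -> L0 hit  d=-]
4: R B0 -> L0 hit  d=-]
5: W B3 -> L1 miss wb->B1  d=D]
6: W B3 -> L1 hit  d=D]
7: R B0 -> L0 hit  d=-]
8: W B2 -> L0 miss  d=D]
9: R B0 -> L0 miss wb->B2  d=-]
10: R B0 -> L0 hit  d=-]
11: R B0 -> L0 hit  d=-]
12: R B1 -> L1 miss wb->B3  d=-]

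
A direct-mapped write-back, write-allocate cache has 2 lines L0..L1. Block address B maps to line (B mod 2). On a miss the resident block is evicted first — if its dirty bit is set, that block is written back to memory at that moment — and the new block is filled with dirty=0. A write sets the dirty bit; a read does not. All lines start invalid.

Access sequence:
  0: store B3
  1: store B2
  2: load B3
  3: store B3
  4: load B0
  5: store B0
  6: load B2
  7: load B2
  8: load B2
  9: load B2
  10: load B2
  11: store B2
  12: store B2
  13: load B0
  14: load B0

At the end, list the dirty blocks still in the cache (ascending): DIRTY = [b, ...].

DIRTY = [3]

0: W B3 -> L1 miss  d=D]
1: W B2 -> L0 miss  d=D]
2: R B3 -> L1 hit  d=D]
3: W B3 -> L1 hit  d=D]
4: R B0 -> L0 miss wb->B2  d=-]
5: W B0 -> L0 hit  d=D]
6: R B2 -> L0 miss wb->B0  d=-]
7: R B2 -> L0 hit  d=-]
8: R B2 -> L0 hit  d=-]
9: R B2 -> L0 hit  d=-]
10: R B2 -> L0 hit  d=-]
11: W B2 -> L0 hit  d=D]
12: W B2 -> L0 hit  d=D]
13: R B0 -> L0 miss wb->B2  d=-]
14: R B0 -> L0 hit  d=-]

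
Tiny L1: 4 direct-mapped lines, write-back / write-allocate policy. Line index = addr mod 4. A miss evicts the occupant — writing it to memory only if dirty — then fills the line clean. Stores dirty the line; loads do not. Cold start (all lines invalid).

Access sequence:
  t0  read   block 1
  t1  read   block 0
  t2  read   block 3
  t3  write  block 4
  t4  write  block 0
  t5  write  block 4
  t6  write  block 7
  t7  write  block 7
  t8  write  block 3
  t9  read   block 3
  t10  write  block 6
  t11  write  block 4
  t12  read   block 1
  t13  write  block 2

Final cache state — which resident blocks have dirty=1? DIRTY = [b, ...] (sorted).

0: R B1 → L1 miss [-]
1: R B0 → L0 miss [-]
2: R B3 → L3 miss [-]
3: W B4 → L0 miss [D]
4: W B0 → L0 miss wb→B4 [D]
5: W B4 → L0 miss wb→B0 [D]
6: W B7 → L3 miss [D]
7: W B7 → L3 hit [D]
8: W B3 → L3 miss wb→B7 [D]
9: R B3 → L3 hit [D]
10: W B6 → L2 miss [D]
11: W B4 → L0 hit [D]
12: R B1 → L1 hit [-]
13: W B2 → L2 miss wb→B6 [D]

DIRTY = [2, 3, 4]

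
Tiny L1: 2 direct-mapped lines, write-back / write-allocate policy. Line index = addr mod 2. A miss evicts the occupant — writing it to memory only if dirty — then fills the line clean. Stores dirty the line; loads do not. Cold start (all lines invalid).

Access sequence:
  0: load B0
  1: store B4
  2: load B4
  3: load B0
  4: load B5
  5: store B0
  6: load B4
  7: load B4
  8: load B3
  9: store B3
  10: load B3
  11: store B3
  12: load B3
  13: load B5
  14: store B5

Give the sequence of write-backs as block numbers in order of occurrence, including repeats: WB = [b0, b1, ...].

WB = [4, 0, 3]

0: R B0 -> L0 miss  d=-]
1: W B4 -> L0 miss  d=D]
2: R B4 -> L0 hit  d=D]
3: R B0 -> L0 miss wb->B4  d=-]
4: R B5 -> L1 miss  d=-]
5: W B0 -> L0 hit  d=D]
6: R B4 -> L0 miss wb->B0  d=-]
7: R B4 -> L0 hit  d=-]
8: R B3 -> L1 miss  d=-]
9: W B3 -> L1 hit  d=D]
10: R B3 -> L1 hit  d=D]
11: W B3 -> L1 hit  d=D]
12: R B3 -> L1 hit  d=D]
13: R B5 -> L1 miss wb->B3  d=-]
14: W B5 -> L1 hit  d=D]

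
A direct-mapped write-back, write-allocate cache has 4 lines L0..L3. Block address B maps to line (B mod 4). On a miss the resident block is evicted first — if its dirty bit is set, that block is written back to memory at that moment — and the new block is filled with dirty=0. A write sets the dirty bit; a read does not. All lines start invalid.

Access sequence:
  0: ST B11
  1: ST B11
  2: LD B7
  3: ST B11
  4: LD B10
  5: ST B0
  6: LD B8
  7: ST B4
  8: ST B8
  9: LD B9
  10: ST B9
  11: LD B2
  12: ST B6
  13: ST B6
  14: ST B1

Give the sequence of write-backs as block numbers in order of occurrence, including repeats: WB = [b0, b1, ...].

0: W B11 → L3 miss [D]
1: W B11 → L3 hit [D]
2: R B7 → L3 miss wb→B11 [-]
3: W B11 → L3 miss [D]
4: R B10 → L2 miss [-]
5: W B0 → L0 miss [D]
6: R B8 → L0 miss wb→B0 [-]
7: W B4 → L0 miss [D]
8: W B8 → L0 miss wb→B4 [D]
9: R B9 → L1 miss [-]
10: W B9 → L1 hit [D]
11: R B2 → L2 miss [-]
12: W B6 → L2 miss [D]
13: W B6 → L2 hit [D]
14: W B1 → L1 miss wb→B9 [D]

WB = [11, 0, 4, 9]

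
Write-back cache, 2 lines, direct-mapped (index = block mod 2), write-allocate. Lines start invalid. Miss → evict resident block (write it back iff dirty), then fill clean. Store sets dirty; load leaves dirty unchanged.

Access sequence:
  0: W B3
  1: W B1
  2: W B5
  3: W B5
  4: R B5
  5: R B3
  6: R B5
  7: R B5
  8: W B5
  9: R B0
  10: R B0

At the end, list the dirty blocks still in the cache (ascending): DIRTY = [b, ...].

DIRTY = [5]

0: W B3 → L1 miss [D]
1: W B1 → L1 miss wb→B3 [D]
2: W B5 → L1 miss wb→B1 [D]
3: W B5 → L1 hit [D]
4: R B5 → L1 hit [D]
5: R B3 → L1 miss wb→B5 [-]
6: R B5 → L1 miss [-]
7: R B5 → L1 hit [-]
8: W B5 → L1 hit [D]
9: R B0 → L0 miss [-]
10: R B0 → L0 hit [-]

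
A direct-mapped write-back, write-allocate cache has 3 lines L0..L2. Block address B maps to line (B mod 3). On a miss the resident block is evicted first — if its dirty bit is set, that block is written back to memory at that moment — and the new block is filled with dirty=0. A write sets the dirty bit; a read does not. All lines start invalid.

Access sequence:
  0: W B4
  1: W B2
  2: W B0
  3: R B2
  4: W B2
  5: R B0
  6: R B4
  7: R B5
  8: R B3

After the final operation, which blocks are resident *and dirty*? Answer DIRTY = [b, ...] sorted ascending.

  0 | W B4 → L1 miss [D]
  1 | W B2 → L2 miss [D]
  2 | W B0 → L0 miss [D]
  3 | R B2 → L2 hit [D]
  4 | W B2 → L2 hit [D]
  5 | R B0 → L0 hit [D]
  6 | R B4 → L1 hit [D]
  7 | R B5 → L2 miss wb→B2 [-]
  8 | R B3 → L0 miss wb→B0 [-]

DIRTY = [4]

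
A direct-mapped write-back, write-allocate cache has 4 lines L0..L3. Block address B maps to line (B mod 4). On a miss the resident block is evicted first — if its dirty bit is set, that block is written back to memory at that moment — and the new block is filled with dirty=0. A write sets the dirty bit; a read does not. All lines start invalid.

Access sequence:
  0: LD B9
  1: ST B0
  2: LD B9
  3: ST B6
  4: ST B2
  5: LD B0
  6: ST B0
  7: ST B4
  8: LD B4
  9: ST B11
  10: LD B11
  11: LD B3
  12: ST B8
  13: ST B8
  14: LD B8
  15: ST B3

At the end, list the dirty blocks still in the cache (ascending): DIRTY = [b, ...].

0: R B9 -> L1 miss  d=-]
1: W B0 -> L0 miss  d=D]
2: R B9 -> L1 hit  d=-]
3: W B6 -> L2 miss  d=D]
4: W B2 -> L2 miss wb->B6  d=D]
5: R B0 -> L0 hit  d=D]
6: W B0 -> L0 hit  d=D]
7: W B4 -> L0 miss wb->B0  d=D]
8: R B4 -> L0 hit  d=D]
9: W B11 -> L3 miss  d=D]
10: R B11 -> L3 hit  d=D]
11: R B3 -> L3 miss wb->B11  d=-]
12: W B8 -> L0 miss wb->B4  d=D]
13: W B8 -> L0 hit  d=D]
14: R B8 -> L0 hit  d=D]
15: W B3 -> L3 hit  d=D]

DIRTY = [2, 3, 8]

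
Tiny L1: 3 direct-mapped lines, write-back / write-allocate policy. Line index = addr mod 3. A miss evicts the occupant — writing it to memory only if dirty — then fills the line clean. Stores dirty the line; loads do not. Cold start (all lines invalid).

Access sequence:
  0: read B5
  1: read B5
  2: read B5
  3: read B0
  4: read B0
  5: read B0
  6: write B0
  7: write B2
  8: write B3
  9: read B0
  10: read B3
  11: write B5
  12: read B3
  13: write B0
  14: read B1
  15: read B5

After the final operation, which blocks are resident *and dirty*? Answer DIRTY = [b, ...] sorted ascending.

DIRTY = [0, 5]

0: R B5 → L2 miss [-]
1: R B5 → L2 hit [-]
2: R B5 → L2 hit [-]
3: R B0 → L0 miss [-]
4: R B0 → L0 hit [-]
5: R B0 → L0 hit [-]
6: W B0 → L0 hit [D]
7: W B2 → L2 miss [D]
8: W B3 → L0 miss wb→B0 [D]
9: R B0 → L0 miss wb→B3 [-]
10: R B3 → L0 miss [-]
11: W B5 → L2 miss wb→B2 [D]
12: R B3 → L0 hit [-]
13: W B0 → L0 miss [D]
14: R B1 → L1 miss [-]
15: R B5 → L2 hit [D]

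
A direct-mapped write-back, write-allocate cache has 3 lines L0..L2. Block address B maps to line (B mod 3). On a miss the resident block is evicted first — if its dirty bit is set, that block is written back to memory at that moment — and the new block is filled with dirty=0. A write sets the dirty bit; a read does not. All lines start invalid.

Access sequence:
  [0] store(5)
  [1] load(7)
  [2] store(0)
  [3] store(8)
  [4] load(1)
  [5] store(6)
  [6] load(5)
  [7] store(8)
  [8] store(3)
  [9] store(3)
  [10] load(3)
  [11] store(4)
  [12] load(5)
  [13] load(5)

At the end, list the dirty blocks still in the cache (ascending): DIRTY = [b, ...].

0: W B5 -> L2 miss  d=D]
1: R B7 -> L1 miss  d=-]
2: W B0 -> L0 miss  d=D]
3: W B8 -> L2 miss wb->B5  d=D]
4: R B1 -> L1 miss  d=-]
5: W B6 -> L0 miss wb->B0  d=D]
6: R B5 -> L2 miss wb->B8  d=-]
7: W B8 -> L2 miss  d=D]
8: W B3 -> L0 miss wb->B6  d=D]
9: W B3 -> L0 hit  d=D]
10: R B3 -> L0 hit  d=D]
11: W B4 -> L1 miss  d=D]
12: R B5 -> L2 miss wb->B8  d=-]
13: R B5 -> L2 hit  d=-]

DIRTY = [3, 4]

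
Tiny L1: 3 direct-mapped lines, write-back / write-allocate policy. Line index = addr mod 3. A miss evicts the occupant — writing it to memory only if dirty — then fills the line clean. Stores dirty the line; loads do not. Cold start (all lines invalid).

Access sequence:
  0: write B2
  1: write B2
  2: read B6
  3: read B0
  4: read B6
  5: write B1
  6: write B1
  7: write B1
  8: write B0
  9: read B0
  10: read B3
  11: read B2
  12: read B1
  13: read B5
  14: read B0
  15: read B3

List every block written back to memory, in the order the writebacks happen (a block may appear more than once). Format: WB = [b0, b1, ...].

0: W B2 → L2 miss [D]
1: W B2 → L2 hit [D]
2: R B6 → L0 miss [-]
3: R B0 → L0 miss [-]
4: R B6 → L0 miss [-]
5: W B1 → L1 miss [D]
6: W B1 → L1 hit [D]
7: W B1 → L1 hit [D]
8: W B0 → L0 miss [D]
9: R B0 → L0 hit [D]
10: R B3 → L0 miss wb→B0 [-]
11: R B2 → L2 hit [D]
12: R B1 → L1 hit [D]
13: R B5 → L2 miss wb→B2 [-]
14: R B0 → L0 miss [-]
15: R B3 → L0 miss [-]

WB = [0, 2]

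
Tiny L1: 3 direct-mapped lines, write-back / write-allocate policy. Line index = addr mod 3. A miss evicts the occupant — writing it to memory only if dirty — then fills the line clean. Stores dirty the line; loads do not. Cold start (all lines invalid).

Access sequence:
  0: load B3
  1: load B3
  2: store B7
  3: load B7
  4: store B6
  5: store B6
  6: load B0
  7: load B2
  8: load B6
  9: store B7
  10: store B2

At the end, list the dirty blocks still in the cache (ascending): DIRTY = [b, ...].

  0 | R B3 → L0 miss [-]
  1 | R B3 → L0 hit [-]
  2 | W B7 → L1 miss [D]
  3 | R B7 → L1 hit [D]
  4 | W B6 → L0 miss [D]
  5 | W B6 → L0 hit [D]
  6 | R B0 → L0 miss wb→B6 [-]
  7 | R B2 → L2 miss [-]
  8 | R B6 → L0 miss [-]
  9 | W B7 → L1 hit [D]
  10 | W B2 → L2 hit [D]

DIRTY = [2, 7]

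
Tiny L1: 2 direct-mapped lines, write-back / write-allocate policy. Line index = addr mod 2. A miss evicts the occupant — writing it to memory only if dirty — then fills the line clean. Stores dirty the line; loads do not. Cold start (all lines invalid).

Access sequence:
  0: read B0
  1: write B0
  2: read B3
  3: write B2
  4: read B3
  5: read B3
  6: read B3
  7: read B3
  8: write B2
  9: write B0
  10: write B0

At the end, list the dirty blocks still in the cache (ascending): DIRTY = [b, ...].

DIRTY = [0]

0: R B0 → L0 miss [-]
1: W B0 → L0 hit [D]
2: R B3 → L1 miss [-]
3: W B2 → L0 miss wb→B0 [D]
4: R B3 → L1 hit [-]
5: R B3 → L1 hit [-]
6: R B3 → L1 hit [-]
7: R B3 → L1 hit [-]
8: W B2 → L0 hit [D]
9: W B0 → L0 miss wb→B2 [D]
10: W B0 → L0 hit [D]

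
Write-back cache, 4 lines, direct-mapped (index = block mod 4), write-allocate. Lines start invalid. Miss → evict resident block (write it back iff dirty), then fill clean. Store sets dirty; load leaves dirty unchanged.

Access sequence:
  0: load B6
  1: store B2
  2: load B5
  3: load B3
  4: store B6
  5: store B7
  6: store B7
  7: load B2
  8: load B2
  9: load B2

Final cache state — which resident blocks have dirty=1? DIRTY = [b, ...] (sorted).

0: R B6 -> L2 miss  d=-]
1: W B2 -> L2 miss  d=D]
2: R B5 -> L1 miss  d=-]
3: R B3 -> L3 miss  d=-]
4: W B6 -> L2 miss wb->B2  d=D]
5: W B7 -> L3 miss  d=D]
6: W B7 -> L3 hit  d=D]
7: R B2 -> L2 miss wb->B6  d=-]
8: R B2 -> L2 hit  d=-]
9: R B2 -> L2 hit  d=-]

DIRTY = [7]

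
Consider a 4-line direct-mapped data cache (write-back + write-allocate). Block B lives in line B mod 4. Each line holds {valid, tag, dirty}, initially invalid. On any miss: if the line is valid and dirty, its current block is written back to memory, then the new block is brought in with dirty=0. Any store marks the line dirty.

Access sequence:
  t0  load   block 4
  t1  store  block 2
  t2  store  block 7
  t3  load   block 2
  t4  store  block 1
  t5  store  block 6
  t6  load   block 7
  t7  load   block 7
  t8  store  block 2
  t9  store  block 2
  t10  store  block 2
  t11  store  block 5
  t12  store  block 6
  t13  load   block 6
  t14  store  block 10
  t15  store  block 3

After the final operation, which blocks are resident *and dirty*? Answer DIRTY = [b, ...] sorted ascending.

DIRTY = [3, 5, 10]

0: R B4 → L0 miss [-]
1: W B2 → L2 miss [D]
2: W B7 → L3 miss [D]
3: R B2 → L2 hit [D]
4: W B1 → L1 miss [D]
5: W B6 → L2 miss wb→B2 [D]
6: R B7 → L3 hit [D]
7: R B7 → L3 hit [D]
8: W B2 → L2 miss wb→B6 [D]
9: W B2 → L2 hit [D]
10: W B2 → L2 hit [D]
11: W B5 → L1 miss wb→B1 [D]
12: W B6 → L2 miss wb→B2 [D]
13: R B6 → L2 hit [D]
14: W B10 → L2 miss wb→B6 [D]
15: W B3 → L3 miss wb→B7 [D]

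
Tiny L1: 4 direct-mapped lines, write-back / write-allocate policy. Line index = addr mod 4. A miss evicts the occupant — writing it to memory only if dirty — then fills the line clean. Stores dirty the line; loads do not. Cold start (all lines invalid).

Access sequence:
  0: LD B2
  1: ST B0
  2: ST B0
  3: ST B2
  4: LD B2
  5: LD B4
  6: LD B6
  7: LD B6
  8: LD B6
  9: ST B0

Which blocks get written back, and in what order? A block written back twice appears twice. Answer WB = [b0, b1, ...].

0: R B2 -> L2 miss  d=-]
1: W B0 -> L0 miss  d=D]
2: W B0 -> L0 hit  d=D]
3: W B2 -> L2 hit  d=D]
4: R B2 -> L2 hit  d=D]
5: R B4 -> L0 miss wb->B0  d=-]
6: R B6 -> L2 miss wb->B2  d=-]
7: R B6 -> L2 hit  d=-]
8: R B6 -> L2 hit  d=-]
9: W B0 -> L0 miss  d=D]

WB = [0, 2]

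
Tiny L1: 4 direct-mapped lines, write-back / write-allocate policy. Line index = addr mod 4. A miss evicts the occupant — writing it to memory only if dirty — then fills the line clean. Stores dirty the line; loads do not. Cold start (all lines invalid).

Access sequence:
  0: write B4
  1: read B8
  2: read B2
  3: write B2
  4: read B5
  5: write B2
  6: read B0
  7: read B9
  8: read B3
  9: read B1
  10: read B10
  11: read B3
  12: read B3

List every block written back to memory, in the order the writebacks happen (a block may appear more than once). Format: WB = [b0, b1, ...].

  0 | W B4 → L0 miss [D]
  1 | R B8 → L0 miss wb→B4 [-]
  2 | R B2 → L2 miss [-]
  3 | W B2 → L2 hit [D]
  4 | R B5 → L1 miss [-]
  5 | W B2 → L2 hit [D]
  6 | R B0 → L0 miss [-]
  7 | R B9 → L1 miss [-]
  8 | R B3 → L3 miss [-]
  9 | R B1 → L1 miss [-]
  10 | R B10 → L2 miss wb→B2 [-]
  11 | R B3 → L3 hit [-]
  12 | R B3 → L3 hit [-]

WB = [4, 2]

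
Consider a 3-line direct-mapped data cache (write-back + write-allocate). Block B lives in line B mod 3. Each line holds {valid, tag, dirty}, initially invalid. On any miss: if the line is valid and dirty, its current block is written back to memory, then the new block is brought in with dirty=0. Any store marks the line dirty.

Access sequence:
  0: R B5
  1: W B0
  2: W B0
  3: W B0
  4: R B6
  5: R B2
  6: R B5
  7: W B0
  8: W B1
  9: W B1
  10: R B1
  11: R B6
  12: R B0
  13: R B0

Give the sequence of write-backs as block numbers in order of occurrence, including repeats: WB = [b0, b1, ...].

WB = [0, 0]

0: R B5 → L2 miss [-]
1: W B0 → L0 miss [D]
2: W B0 → L0 hit [D]
3: W B0 → L0 hit [D]
4: R B6 → L0 miss wb→B0 [-]
5: R B2 → L2 miss [-]
6: R B5 → L2 miss [-]
7: W B0 → L0 miss [D]
8: W B1 → L1 miss [D]
9: W B1 → L1 hit [D]
10: R B1 → L1 hit [D]
11: R B6 → L0 miss wb→B0 [-]
12: R B0 → L0 miss [-]
13: R B0 → L0 hit [-]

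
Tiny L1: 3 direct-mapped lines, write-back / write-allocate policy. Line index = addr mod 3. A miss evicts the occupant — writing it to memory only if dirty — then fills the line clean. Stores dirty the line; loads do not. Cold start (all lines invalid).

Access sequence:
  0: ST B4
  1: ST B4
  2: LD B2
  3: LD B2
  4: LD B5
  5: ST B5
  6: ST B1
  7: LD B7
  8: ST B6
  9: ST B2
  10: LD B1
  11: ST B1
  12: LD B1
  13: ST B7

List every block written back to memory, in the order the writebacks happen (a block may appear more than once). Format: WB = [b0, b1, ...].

0: W B4 → L1 miss [D]
1: W B4 → L1 hit [D]
2: R B2 → L2 miss [-]
3: R B2 → L2 hit [-]
4: R B5 → L2 miss [-]
5: W B5 → L2 hit [D]
6: W B1 → L1 miss wb→B4 [D]
7: R B7 → L1 miss wb→B1 [-]
8: W B6 → L0 miss [D]
9: W B2 → L2 miss wb→B5 [D]
10: R B1 → L1 miss [-]
11: W B1 → L1 hit [D]
12: R B1 → L1 hit [D]
13: W B7 → L1 miss wb→B1 [D]

WB = [4, 1, 5, 1]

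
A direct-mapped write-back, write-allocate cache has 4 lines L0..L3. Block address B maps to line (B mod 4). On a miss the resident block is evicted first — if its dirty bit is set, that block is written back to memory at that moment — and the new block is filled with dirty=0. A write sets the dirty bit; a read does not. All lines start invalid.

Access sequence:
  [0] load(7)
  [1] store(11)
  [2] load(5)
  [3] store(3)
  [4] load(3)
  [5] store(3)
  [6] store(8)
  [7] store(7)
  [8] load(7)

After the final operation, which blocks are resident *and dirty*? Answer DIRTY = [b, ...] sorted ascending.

0: R B7 -> L3 miss  d=-]
1: W B11 -> L3 miss  d=D]
2: R B5 -> L1 miss  d=-]
3: W B3 -> L3 miss wb->B11  d=D]
4: R B3 -> L3 hit  d=D]
5: W B3 -> L3 hit  d=D]
6: W B8 -> L0 miss  d=D]
7: W B7 -> L3 miss wb->B3  d=D]
8: R B7 -> L3 hit  d=D]

DIRTY = [7, 8]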